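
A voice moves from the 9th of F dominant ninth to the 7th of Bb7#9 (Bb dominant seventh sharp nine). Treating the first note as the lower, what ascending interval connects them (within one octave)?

m2

F dominant ninth has G as its 9th, and Bb7#9 (Bb dominant seventh sharp nine) has Ab as its 7th.
G up to Ab is 1 semitone, a half step narrower than a major second, so the interval is minor.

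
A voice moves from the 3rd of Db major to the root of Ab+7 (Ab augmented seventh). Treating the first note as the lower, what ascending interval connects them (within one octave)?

minor 3rd

Db major has F as its 3rd, and Ab+7 (Ab augmented seventh) has Ab as its root.
3 letter names make it a third; at 3 semitones (a half step narrower than major) the quality is minor.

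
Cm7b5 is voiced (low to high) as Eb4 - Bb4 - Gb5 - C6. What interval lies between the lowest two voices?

Those voices are Eb4 and Bb4.
Counting 5 letters and 7 half steps from Eb gives a perfect fifth.

perfect fifth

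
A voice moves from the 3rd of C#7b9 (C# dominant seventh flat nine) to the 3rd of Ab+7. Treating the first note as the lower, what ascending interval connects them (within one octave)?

diminished 6th

The 3rd of C#7b9 (C# dominant seventh flat nine) is E#; the 3rd of Ab+7 is C.
From E# to C: 7 semitones over a sixth = diminished.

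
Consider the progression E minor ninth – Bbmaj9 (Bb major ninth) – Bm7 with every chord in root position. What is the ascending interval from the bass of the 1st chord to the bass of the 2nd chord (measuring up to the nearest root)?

diminished fifth

The roots are E and Bb.
From E to Bb: 6 semitones over a fifth = diminished.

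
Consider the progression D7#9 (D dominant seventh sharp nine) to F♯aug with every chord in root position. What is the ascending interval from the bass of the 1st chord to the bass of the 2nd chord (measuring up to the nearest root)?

major third

The roots are D and F♯.
Counting 3 letters and 4 half steps from D gives a major third.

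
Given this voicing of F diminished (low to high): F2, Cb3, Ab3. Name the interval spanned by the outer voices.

The outer voices are F2 and Ab3.
From F to Ab: 15 semitones over a tenth = minor.

minor 10th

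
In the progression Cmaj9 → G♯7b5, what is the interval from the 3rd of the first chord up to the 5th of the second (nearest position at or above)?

Cmaj9 has E as its 3rd, and G♯7b5 has D as its 5th.
E up to D is 10 semitones, a half step narrower than a major seventh, so the interval is minor.

minor 7th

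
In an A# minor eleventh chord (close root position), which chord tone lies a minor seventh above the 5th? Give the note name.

A#m11 (A# minor eleventh): A#–C#–E#–G#–B#–D#.
The 5th is E#. A minor seventh above E# is D#.
D# is the chord's 11th.

D#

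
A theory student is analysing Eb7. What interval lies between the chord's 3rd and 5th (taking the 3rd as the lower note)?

Eb7: Eb-G-Bb-Db.
That puts G below Bb.
3 letter names make it a third; at 3 semitones (a half step narrower than major) the quality is minor.

minor third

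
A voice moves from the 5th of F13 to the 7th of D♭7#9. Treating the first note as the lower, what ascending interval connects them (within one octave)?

d8

F13 has C as its 5th, and D♭7#9 has C♭ as its 7th.
8 letter names make it an octave; at 11 semitones (a half step narrower than perfect) the quality is diminished.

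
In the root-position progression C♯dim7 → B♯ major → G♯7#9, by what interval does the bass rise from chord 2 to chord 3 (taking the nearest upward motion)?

minor 6th

The roots are B♯ and G♯.
6 letter names make it a sixth; at 8 semitones (a half step narrower than major) the quality is minor.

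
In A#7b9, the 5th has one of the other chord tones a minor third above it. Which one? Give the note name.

G#

The chord tones of A#7b9 (A# dominant seventh flat nine) are A#-C##-E#-G#-B.
The 5th is E#. A minor third above E# is G#.
G# is the chord's 7th.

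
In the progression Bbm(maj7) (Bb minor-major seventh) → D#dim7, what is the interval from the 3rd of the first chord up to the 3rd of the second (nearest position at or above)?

The 3rd of Bbm(maj7) (Bb minor-major seventh) is Db; the 3rd of D#dim7 is F#.
Db up to F# is 5 semitones, a half step wider than a major third, so the interval is augmented.

augmented 3rd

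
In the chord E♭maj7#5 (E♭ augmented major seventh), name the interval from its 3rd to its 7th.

P5

E♭ augmented major seventh: E♭ G B D.
The 3rd is G and the 7th is D.
From G to D is 7 semitones, exactly the perfect fifth.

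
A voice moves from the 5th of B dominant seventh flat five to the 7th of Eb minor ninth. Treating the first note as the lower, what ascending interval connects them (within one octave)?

B dominant seventh flat five has F as its 5th, and Eb minor ninth has Db as its 7th.
6 letter names make it a sixth; at 8 semitones (a half step narrower than major) the quality is minor.

minor 6th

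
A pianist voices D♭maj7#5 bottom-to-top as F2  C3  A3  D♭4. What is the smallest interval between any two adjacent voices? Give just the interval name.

Adjacent intervals: F2→C3 = perfect fifth; C3→A3 = major sixth; A3→D♭4 = diminished fourth.
The smallest is A3 to D♭4, a diminished fourth (4 semitones).

diminished fourth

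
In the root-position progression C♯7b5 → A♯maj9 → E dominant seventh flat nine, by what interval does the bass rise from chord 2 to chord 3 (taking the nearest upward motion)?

The roots are A♯ and E.
From A♯ to E: 6 semitones over a fifth = diminished.

diminished fifth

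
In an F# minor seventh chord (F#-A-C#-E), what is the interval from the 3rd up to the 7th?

The 3rd is A and the 7th is E.
A up to E spans 5 letter names and 7 semitones — a perfect fifth.

perfect fifth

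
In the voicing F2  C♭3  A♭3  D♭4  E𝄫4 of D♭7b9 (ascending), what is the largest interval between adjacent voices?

major 6th

Adjacent intervals: F2→C♭3 = diminished fifth; C♭3→A♭3 = major sixth; A♭3→D♭4 = perfect fourth; D♭4→E𝄫4 = minor second.
The largest is C♭3 to A♭3, a major sixth (9 semitones).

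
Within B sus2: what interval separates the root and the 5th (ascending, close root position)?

perfect fifth

The chord tones of Bsus2 (B sus2) are B, C#, F#.
Root = B; 5th = F#.
B up to F# spans 5 letter names and 7 semitones — a perfect fifth.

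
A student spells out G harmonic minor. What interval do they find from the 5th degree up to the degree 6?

minor second

The scale runs G A Bb C D Eb F#.
5th degree = D; degree 6 = Eb.
D up to Eb is 1 semitone, a half step narrower than a major second, so the interval is minor.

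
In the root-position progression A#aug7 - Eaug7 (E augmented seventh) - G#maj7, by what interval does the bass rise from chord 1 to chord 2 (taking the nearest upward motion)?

The roots are A# and E.
From A# to E: 6 semitones over a fifth = diminished.

d5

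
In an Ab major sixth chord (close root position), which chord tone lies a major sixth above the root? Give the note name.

F

Spelling the chord: Ab C Eb F.
The root is Ab. A major sixth above Ab is F.
F is the chord's 6th.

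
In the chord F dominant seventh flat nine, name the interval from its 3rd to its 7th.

F7b9 is spelled F-A-C-Eb-Gb.
3rd = A; 7th = Eb.
A up to Eb is 6 semitones, a half step narrower than a perfect fifth, so the interval is diminished.

diminished 5th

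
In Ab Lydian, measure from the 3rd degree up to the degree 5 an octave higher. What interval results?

minor 10th

The scale runs Ab Bb C D Eb F G.
3rd degree = C; 5th degree (up an octave) = Eb.
C up to Eb is 15 semitones, a half step narrower than a major tenth, so the interval is minor.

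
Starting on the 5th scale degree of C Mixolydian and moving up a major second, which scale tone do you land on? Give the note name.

The scale is C D E F G A B♭.
The 5th scale degree is G; a major second above that is A — scale degree 6.

A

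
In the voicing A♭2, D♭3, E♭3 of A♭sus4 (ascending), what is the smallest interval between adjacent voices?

Adjacent intervals: A♭2→D♭3 = perfect fourth; D♭3→E♭3 = major second.
The smallest is D♭3 to E♭3, a major second (2 semitones).

major second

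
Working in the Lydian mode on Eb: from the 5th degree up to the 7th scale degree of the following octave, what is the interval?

Eb lydian: Eb F G A Bb C D.
The 5th degree is Bb and the 7th scale degree (up an octave) is D.
Bb up to D spans 10 letter names and 16 semitones — a major tenth.

major tenth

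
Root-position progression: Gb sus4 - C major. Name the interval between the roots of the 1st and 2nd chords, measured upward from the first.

A4

The roots are Gb and C.
Gb up to C is 6 semitones, a half step wider than a perfect fourth, so the interval is augmented.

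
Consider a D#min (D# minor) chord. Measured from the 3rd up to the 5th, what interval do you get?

The chord tones of D#- (D# minor) are D#–F#–A#.
The 3rd is F# and the 5th is A#.
F# up to A# spans 3 letter names and 4 semitones — a major third.

major third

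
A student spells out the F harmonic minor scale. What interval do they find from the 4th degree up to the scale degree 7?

The scale runs F G Ab Bb C Db E.
The 4th degree is Bb and the 7th degree is E.
4 letter names make it a fourth; at 6 semitones (a half step wider than perfect) the quality is augmented.

augmented 4th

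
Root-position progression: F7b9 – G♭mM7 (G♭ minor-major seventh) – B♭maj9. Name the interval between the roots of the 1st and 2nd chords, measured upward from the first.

minor 2nd

The roots are F and G♭.
From F to G♭: 1 semitone over a second = minor.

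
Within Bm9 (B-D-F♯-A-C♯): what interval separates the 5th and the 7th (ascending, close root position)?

minor third

5th = F♯; 7th = A.
From F♯ to A: 3 semitones over a third = minor.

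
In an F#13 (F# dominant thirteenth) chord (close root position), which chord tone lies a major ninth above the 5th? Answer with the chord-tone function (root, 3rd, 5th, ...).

13th

Spelling the chord: F#–A#–C#–E–G#–D#.
The 5th is C#. A major ninth above C# is D#.
D# is the chord's 13th.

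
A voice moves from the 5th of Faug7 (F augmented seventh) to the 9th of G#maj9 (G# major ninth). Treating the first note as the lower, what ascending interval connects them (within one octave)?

major sixth

The 5th of Faug7 (F augmented seventh) is C#; the 9th of G#maj9 (G# major ninth) is A#.
From C# to A# is 9 semitones, exactly the major sixth.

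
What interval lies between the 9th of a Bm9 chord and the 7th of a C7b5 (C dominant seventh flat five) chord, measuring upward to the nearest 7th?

diminished seventh

Bm9 has C# as its 9th, and C7b5 (C dominant seventh flat five) has Bb as its 7th.
7 letter names make it a seventh; at 9 semitones (a whole step narrower than major) the quality is diminished.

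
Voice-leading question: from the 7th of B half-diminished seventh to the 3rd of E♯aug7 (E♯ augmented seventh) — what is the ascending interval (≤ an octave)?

A7

B half-diminished seventh has A as its 7th, and E♯aug7 (E♯ augmented seventh) has G𝄪 as its 3rd.
From A to G𝄪: 12 semitones over a seventh = augmented.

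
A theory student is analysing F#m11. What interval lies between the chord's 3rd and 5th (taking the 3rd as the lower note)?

The chord tones of F#m11 (F# minor eleventh) are F#–A–C#–E–G#–B.
That puts A below C#.
A up to C# spans 3 letter names and 4 semitones — a major third.

M3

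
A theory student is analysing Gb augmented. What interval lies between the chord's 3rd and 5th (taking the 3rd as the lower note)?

Gb augmented is spelled Gb, Bb, D.
3rd = Bb; 5th = D.
Counting 3 letters and 4 half steps from Bb gives a major third.

major 3rd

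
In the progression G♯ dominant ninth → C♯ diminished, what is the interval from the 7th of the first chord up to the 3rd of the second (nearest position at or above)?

minor seventh

G♯ dominant ninth has F♯ as its 7th, and C♯ diminished has E as its 3rd.
7 letter names make it a seventh; at 10 semitones (a half step narrower than major) the quality is minor.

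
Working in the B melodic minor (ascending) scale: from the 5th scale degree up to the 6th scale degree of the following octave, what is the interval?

Spelling the B melodic minor (ascending) scale: B C# D E F# G# A#.
The 5th scale degree is F# and the scale degree 6 (up an octave) is G#.
F# up to G# spans 9 letter names and 14 semitones — a major ninth.

major ninth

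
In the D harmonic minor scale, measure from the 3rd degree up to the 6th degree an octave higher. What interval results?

Spelling the D harmonic minor scale: D E F G A Bb C#.
That puts F below Bb.
Counting 11 letters and 17 half steps from F gives a perfect eleventh.

perfect eleventh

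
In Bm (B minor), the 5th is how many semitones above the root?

B minor is spelled B D F#.
B to F# is a perfect fifth: 7 semitones.

7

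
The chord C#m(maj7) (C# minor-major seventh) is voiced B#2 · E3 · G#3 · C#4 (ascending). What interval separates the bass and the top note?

m9

The outer voices are B#2 and C#4.
From B# to C#: 13 semitones over a ninth = minor.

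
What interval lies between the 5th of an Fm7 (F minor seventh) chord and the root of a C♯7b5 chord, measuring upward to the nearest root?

The 5th of Fm7 (F minor seventh) is C; the root of C♯7b5 is C♯.
1 letter names make it a unison; at 1 semitone (a half step wider than perfect) the quality is augmented.

augmented 1st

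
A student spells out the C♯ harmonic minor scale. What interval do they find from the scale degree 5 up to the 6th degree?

Spelling the C♯ harmonic minor scale: C♯ D♯ E F♯ G♯ A B♯.
So we need the interval from G♯ up to A.
G♯ up to A is 1 semitone, a half step narrower than a major second, so the interval is minor.

m2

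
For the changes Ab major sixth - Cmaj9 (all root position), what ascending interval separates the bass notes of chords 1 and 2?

major 3rd

The roots are Ab and C.
From Ab to C is 4 semitones, exactly the major third.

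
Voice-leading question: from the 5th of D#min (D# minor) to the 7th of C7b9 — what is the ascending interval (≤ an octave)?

D#min (D# minor) has A# as its 5th, and C7b9 has Bb as its 7th.
2 letter names make it a second; at 0 semitones (a whole step narrower than major) the quality is diminished.

d2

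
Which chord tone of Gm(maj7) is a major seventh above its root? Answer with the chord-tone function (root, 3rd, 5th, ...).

Spelling the chord: G–Bb–D–F#.
The root is G. A major seventh above G is F#.
F# is the chord's 7th.

7th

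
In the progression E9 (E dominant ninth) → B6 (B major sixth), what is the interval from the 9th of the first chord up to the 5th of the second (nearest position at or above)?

P1

E9 (E dominant ninth) has F# as its 9th, and B6 (B major sixth) has F# as its 5th.
F# up to F# spans 1 letter names and 0 semitones — a perfect unison.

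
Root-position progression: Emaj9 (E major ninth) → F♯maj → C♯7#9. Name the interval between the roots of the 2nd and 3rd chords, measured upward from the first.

perfect fifth

The roots are F♯ and C♯.
F♯ up to C♯ spans 5 letter names and 7 semitones — a perfect fifth.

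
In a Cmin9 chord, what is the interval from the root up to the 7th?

minor 7th

The chord tones of C minor ninth are C-E♭-G-B♭-D.
Root = C; 7th = B♭.
7 letter names make it a seventh; at 10 semitones (a half step narrower than major) the quality is minor.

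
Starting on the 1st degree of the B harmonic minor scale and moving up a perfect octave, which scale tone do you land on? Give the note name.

The scale is B C♯ D E F♯ G A♯.
The 1st degree is B; a perfect octave above that is B — scale degree 1.

B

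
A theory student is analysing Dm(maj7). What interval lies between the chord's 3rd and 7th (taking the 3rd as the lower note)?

augmented fifth

Spelling the chord: D–F–A–C♯.
The 3rd is F and the 7th is C♯.
F up to C♯ is 8 semitones, a half step wider than a perfect fifth, so the interval is augmented.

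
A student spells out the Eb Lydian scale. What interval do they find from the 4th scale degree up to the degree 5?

Spelling the Eb Lydian scale: Eb F G A Bb C D.
So we need the interval from A up to Bb.
2 letter names make it a second; at 1 semitone (a half step narrower than major) the quality is minor.

minor second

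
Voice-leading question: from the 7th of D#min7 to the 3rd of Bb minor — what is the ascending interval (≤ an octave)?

D#min7 has C# as its 7th, and Bb minor has Db as its 3rd.
C# up to Db is 0 semitones, a whole step narrower than a major second, so the interval is diminished.

diminished 2nd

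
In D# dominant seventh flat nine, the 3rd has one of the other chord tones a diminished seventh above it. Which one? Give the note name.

E

The chord tones of D# dominant seventh flat nine are D#, F##, A#, C#, E.
The 3rd is F##. A diminished seventh above F## is E.
E is the chord's 9th.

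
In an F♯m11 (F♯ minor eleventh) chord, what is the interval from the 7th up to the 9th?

M3

F♯ minor eleventh is spelled F♯-A-C♯-E-G♯-B.
So we need the interval from E up to G♯.
From E to G♯ is 4 semitones, exactly the major third.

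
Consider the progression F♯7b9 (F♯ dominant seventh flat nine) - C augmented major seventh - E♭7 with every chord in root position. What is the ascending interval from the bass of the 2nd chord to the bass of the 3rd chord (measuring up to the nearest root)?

minor 3rd

The roots are C and E♭.
3 letter names make it a third; at 3 semitones (a half step narrower than major) the quality is minor.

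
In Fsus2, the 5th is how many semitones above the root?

Fsus2 (F sus2): F G C.
F to C is a perfect fifth: 7 semitones.

7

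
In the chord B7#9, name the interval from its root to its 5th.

perfect 5th

The chord tones of B7#9 are B, D#, F#, A, C##.
So we need the interval from B up to F#.
B up to F# spans 5 letter names and 7 semitones — a perfect fifth.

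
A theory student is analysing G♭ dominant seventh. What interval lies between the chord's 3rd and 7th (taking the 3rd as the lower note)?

Spelling the chord: G♭–B♭–D♭–F♭.
The 3rd is B♭ and the 7th is F♭.
From B♭ to F♭: 6 semitones over a fifth = diminished.

diminished fifth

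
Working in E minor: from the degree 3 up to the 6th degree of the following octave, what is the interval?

Spelling E minor: E F# G A B C D.
That puts G below C.
Counting 11 letters and 17 half steps from G gives a perfect eleventh.

perfect eleventh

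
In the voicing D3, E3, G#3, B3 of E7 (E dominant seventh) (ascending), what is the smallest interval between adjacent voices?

major second

Adjacent intervals: D3→E3 = major second; E3→G#3 = major third; G#3→B3 = minor third.
The smallest is D3 to E3, a major second (2 semitones).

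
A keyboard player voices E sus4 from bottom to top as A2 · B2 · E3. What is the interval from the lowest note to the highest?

The outer voices are A2 and E3.
Counting 5 letters and 7 half steps from A gives a perfect fifth.

P5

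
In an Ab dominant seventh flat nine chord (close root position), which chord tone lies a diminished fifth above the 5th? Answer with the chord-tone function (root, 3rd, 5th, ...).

Ab7b9 (Ab dominant seventh flat nine) is spelled Ab C Eb Gb Bbb.
The 5th is Eb. A diminished fifth above Eb is Bbb.
Bbb is the chord's 9th.

9th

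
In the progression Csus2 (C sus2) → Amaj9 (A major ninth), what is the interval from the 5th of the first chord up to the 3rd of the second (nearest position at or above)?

The 5th of Csus2 (C sus2) is G; the 3rd of Amaj9 (A major ninth) is C#.
G up to C# is 6 semitones, a half step wider than a perfect fourth, so the interval is augmented.

augmented 4th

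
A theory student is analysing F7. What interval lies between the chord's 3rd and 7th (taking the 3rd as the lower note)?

diminished fifth

Spelling the chord: F-A-C-Eb.
So we need the interval from A up to Eb.
5 letter names make it a fifth; at 6 semitones (a half step narrower than perfect) the quality is diminished.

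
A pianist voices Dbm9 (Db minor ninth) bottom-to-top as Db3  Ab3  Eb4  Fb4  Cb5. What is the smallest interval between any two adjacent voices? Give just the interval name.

minor second

Adjacent intervals: Db3→Ab3 = perfect fifth; Ab3→Eb4 = perfect fifth; Eb4→Fb4 = minor second; Fb4→Cb5 = perfect fifth.
The smallest is Eb4 to Fb4, a minor second (1 semitone).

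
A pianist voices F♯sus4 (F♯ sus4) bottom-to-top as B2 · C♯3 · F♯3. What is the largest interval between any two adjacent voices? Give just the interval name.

P4

Adjacent intervals: B2→C♯3 = major second; C♯3→F♯3 = perfect fourth.
The largest is C♯3 to F♯3, a perfect fourth (5 semitones).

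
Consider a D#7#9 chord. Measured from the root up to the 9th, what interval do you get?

Spelling the chord: D#–F##–A#–C#–E##.
That puts D# below E##.
9 letter names make it a ninth; at 15 semitones (a half step wider than major) the quality is augmented.

augmented ninth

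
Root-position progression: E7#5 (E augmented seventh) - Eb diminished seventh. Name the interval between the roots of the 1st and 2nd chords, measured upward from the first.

diminished octave

The roots are E and Eb.
From E to Eb: 11 semitones over an octave = diminished.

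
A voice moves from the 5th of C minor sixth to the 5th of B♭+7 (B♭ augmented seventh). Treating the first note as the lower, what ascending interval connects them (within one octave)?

The 5th of C minor sixth is G; the 5th of B♭+7 (B♭ augmented seventh) is F♯.
G up to F♯ spans 7 letter names and 11 semitones — a major seventh.

major seventh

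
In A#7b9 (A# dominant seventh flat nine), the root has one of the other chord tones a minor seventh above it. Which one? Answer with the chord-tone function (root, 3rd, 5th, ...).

Spelling the chord: A#–C##–E#–G#–B.
The root is A#. A minor seventh above A# is G#.
G# is the chord's 7th.

7th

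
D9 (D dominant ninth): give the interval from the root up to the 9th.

major ninth

Spelling the chord: D-F#-A-C-E.
The root is D and the 9th is E.
Counting 9 letters and 14 half steps from D gives a major ninth.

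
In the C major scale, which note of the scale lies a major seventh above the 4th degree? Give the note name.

The scale is C D E F G A B.
The 4th degree is F; a major seventh above that is E — scale degree 3.

E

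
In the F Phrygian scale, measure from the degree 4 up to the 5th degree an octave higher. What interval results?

major ninth

Spelling the F Phrygian scale: F G♭ A♭ B♭ C D♭ E♭.
Degree 4 = B♭; scale degree 5 (up an octave) = C.
B♭ up to C spans 9 letter names and 14 semitones — a major ninth.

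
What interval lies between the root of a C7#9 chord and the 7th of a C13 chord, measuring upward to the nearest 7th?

minor seventh

C7#9 has C as its root, and C13 has Bb as its 7th.
From C to Bb: 10 semitones over a seventh = minor.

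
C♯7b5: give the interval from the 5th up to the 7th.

Spelling the chord: C♯, E♯, G, B.
The 5th is G and the 7th is B.
G up to B spans 3 letter names and 4 semitones — a major third.

M3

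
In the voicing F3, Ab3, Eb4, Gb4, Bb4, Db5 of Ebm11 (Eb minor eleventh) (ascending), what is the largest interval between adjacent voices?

Adjacent intervals: F3→Ab3 = minor third; Ab3→Eb4 = perfect fifth; Eb4→Gb4 = minor third; Gb4→Bb4 = major third; Bb4→Db5 = minor third.
The largest is Ab3 to Eb4, a perfect fifth (7 semitones).

perfect fifth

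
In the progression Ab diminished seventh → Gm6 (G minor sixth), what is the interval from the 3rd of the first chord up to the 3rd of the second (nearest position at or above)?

The 3rd of Ab diminished seventh is Cb; the 3rd of Gm6 (G minor sixth) is Bb.
From Cb to Bb is 11 semitones, exactly the major seventh.

major seventh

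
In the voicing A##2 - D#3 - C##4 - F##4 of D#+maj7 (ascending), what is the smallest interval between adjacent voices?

Adjacent intervals: A##2→D#3 = diminished fourth; D#3→C##4 = major seventh; C##4→F##4 = perfect fourth.
The smallest is A##2 to D#3, a diminished fourth (4 semitones).

diminished fourth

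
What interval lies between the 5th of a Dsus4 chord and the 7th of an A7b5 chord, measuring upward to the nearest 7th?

minor seventh

The 5th of Dsus4 is A; the 7th of A7b5 is G.
A up to G is 10 semitones, a half step narrower than a major seventh, so the interval is minor.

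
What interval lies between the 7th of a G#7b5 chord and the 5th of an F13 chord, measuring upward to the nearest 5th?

diminished fifth

The 7th of G#7b5 is F#; the 5th of F13 is C.
5 letter names make it a fifth; at 6 semitones (a half step narrower than perfect) the quality is diminished.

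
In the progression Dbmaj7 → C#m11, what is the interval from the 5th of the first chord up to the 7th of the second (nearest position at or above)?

Dbmaj7 has Ab as its 5th, and C#m11 has B as its 7th.
Ab up to B is 3 semitones, a half step wider than a major second, so the interval is augmented.

A2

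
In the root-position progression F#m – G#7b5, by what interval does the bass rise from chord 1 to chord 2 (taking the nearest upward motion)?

M2

The roots are F# and G#.
F# up to G# spans 2 letter names and 2 semitones — a major second.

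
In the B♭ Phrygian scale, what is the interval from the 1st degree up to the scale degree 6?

Spelling the B♭ Phrygian scale: B♭ C♭ D♭ E♭ F G♭ A♭.
That puts B♭ below G♭.
From B♭ to G♭: 8 semitones over a sixth = minor.

minor 6th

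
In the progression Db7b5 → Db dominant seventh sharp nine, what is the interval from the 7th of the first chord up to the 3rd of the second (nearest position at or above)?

augmented fourth

Db7b5 has Cb as its 7th, and Db dominant seventh sharp nine has F as its 3rd.
From Cb to F: 6 semitones over a fourth = augmented.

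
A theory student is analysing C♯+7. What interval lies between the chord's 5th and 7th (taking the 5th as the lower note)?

diminished third

The chord tones of C♯ augmented seventh are C♯-E♯-G𝄪-B.
The 5th is G𝄪 and the 7th is B.
G𝄪 up to B is 2 semitones, a whole step narrower than a major third, so the interval is diminished.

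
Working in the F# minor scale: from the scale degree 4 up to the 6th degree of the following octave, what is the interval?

The scale runs F# G# A B C# D E.
Scale degree 4 = B; degree 6 (up an octave) = D.
10 letter names make it a tenth; at 15 semitones (a half step narrower than major) the quality is minor.

minor tenth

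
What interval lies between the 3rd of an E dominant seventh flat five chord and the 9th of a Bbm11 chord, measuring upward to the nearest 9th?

E dominant seventh flat five has G# as its 3rd, and Bbm11 has C as its 9th.
4 letter names make it a fourth; at 4 semitones (a half step narrower than perfect) the quality is diminished.

diminished fourth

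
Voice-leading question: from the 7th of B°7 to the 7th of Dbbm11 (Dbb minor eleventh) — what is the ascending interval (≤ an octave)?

B°7 has Ab as its 7th, and Dbbm11 (Dbb minor eleventh) has Cbb as its 7th.
3 letter names make it a third; at 2 semitones (a whole step narrower than major) the quality is diminished.

diminished third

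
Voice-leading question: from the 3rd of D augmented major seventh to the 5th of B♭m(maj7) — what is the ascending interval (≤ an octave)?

diminished octave

The 3rd of D augmented major seventh is F♯; the 5th of B♭m(maj7) is F.
8 letter names make it an octave; at 11 semitones (a half step narrower than perfect) the quality is diminished.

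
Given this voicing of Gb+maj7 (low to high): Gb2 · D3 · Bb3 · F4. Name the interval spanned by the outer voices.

The outer voices are Gb2 and F4.
Counting 14 letters and 23 half steps from Gb gives a major fourteenth.

major fourteenth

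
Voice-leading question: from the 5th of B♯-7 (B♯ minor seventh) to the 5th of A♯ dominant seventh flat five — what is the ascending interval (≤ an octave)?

diminished seventh

The 5th of B♯-7 (B♯ minor seventh) is F𝄪; the 5th of A♯ dominant seventh flat five is E.
F𝄪 up to E is 9 semitones, a whole step narrower than a major seventh, so the interval is diminished.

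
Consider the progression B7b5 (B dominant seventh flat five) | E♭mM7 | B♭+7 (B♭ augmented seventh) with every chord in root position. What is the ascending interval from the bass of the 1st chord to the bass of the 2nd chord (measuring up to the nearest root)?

d4

The roots are B and E♭.
4 letter names make it a fourth; at 4 semitones (a half step narrower than perfect) the quality is diminished.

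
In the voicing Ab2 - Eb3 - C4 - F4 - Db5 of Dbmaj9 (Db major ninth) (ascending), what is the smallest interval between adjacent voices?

Adjacent intervals: Ab2→Eb3 = perfect fifth; Eb3→C4 = major sixth; C4→F4 = perfect fourth; F4→Db5 = minor sixth.
The smallest is C4 to F4, a perfect fourth (5 semitones).

perfect fourth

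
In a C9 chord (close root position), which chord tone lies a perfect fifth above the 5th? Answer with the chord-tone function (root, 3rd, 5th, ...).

9th

Spelling the chord: C E G Bb D.
The 5th is G. A perfect fifth above G is D.
D is the chord's 9th.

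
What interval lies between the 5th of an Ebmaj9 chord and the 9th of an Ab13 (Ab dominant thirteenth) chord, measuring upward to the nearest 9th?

The 5th of Ebmaj9 is Bb; the 9th of Ab13 (Ab dominant thirteenth) is Bb.
From Bb to Bb is 0 semitones, exactly the perfect unison.

perfect 1st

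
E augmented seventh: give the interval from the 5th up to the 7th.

diminished third

E augmented seventh is spelled E-G♯-B♯-D.
5th = B♯; 7th = D.
From B♯ to D: 2 semitones over a third = diminished.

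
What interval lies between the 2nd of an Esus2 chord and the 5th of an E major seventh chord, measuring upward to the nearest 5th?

Esus2 has F♯ as its 2nd, and E major seventh has B as its 5th.
F♯ up to B spans 4 letter names and 5 semitones — a perfect fourth.

perfect fourth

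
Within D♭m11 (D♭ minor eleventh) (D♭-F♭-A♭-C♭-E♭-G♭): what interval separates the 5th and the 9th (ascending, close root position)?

That puts A♭ below E♭.
From A♭ to E♭ is 7 semitones, exactly the perfect fifth.

P5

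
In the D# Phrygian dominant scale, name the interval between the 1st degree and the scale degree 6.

minor sixth

Spelling the D# Phrygian dominant scale: D# E F## G# A# B C#.
1st degree = D#; scale degree 6 = B.
D# up to B is 8 semitones, a half step narrower than a major sixth, so the interval is minor.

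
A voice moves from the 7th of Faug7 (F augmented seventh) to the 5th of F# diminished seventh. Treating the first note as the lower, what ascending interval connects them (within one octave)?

The 7th of Faug7 (F augmented seventh) is Eb; the 5th of F# diminished seventh is C.
From Eb to C is 9 semitones, exactly the major sixth.

major 6th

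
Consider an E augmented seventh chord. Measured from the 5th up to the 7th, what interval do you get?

diminished third

Spelling the chord: E, G#, B#, D.
So we need the interval from B# up to D.
B# up to D is 2 semitones, a whole step narrower than a major third, so the interval is diminished.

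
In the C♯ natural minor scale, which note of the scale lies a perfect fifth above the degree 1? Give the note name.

The scale is C♯ D♯ E F♯ G♯ A B.
The degree 1 is C♯; a perfect fifth above that is G♯ — scale degree 5.

G#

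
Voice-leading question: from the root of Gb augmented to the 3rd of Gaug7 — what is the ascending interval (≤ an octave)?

A3

Gb augmented has Gb as its root, and Gaug7 has B as its 3rd.
From Gb to B: 5 semitones over a third = augmented.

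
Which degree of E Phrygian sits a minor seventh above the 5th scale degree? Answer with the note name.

A

The scale is E F G A B C D.
The 5th scale degree is B; a minor seventh above that is A — scale degree 4.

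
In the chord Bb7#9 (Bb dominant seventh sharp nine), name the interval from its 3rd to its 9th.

major seventh

Bb7#9 is spelled Bb-D-F-Ab-C#.
3rd = D; 9th = C#.
D up to C# spans 7 letter names and 11 semitones — a major seventh.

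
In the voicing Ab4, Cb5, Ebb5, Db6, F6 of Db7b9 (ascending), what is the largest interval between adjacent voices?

Adjacent intervals: Ab4→Cb5 = minor third; Cb5→Ebb5 = minor third; Ebb5→Db6 = major seventh; Db6→F6 = major third.
The largest is Ebb5 to Db6, a major seventh (11 semitones).

major seventh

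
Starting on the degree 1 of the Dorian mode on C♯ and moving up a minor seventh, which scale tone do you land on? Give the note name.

The scale is C♯ D♯ E F♯ G♯ A♯ B.
The degree 1 is C♯; a minor seventh above that is B — scale degree 7.

B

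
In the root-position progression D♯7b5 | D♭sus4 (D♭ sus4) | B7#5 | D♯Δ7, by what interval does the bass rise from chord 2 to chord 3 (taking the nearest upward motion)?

augmented sixth

The roots are D♭ and B.
From D♭ to B: 10 semitones over a sixth = augmented.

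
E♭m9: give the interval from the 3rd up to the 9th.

The chord tones of E♭m9 are E♭, G♭, B♭, D♭, F.
So we need the interval from G♭ up to F.
From G♭ to F is 11 semitones, exactly the major seventh.

major 7th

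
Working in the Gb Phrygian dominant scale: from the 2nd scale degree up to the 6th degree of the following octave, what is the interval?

P12

Gb phrygian dominant: Gb Abb Bb Cb Db Ebb Fb.
So we need the interval from Abb up to Ebb.
Abb up to Ebb spans 12 letter names and 19 semitones — a perfect twelfth.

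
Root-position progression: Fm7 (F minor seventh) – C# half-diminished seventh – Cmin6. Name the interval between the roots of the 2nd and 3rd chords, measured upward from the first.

The roots are C# and C.
From C# to C: 11 semitones over an octave = diminished.

diminished octave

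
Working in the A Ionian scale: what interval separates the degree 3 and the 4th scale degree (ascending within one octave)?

The scale runs A B C♯ D E F♯ G♯.
That puts C♯ below D.
From C♯ to D: 1 semitone over a second = minor.

minor second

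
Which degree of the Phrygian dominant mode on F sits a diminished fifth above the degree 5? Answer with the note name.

The scale is F Gb A Bb C Db Eb.
The degree 5 is C; a diminished fifth above that is Gb — scale degree 2.

Gb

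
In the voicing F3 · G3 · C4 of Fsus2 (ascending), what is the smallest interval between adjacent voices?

Adjacent intervals: F3→G3 = major second; G3→C4 = perfect fourth.
The smallest is F3 to G3, a major second (2 semitones).

major second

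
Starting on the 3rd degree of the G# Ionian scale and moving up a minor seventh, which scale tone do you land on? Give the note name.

A#

The scale is G# A# B# C# D# E# F##.
The 3rd degree is B#; a minor seventh above that is A# — scale degree 2.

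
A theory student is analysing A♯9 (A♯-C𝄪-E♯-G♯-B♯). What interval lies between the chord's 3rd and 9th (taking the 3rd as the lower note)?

minor seventh

The 3rd is C𝄪 and the 9th is B♯.
From C𝄪 to B♯: 10 semitones over a seventh = minor.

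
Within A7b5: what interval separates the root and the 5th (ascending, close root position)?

A7b5: A C♯ E♭ G.
So we need the interval from A up to E♭.
A up to E♭ is 6 semitones, a half step narrower than a perfect fifth, so the interval is diminished.

d5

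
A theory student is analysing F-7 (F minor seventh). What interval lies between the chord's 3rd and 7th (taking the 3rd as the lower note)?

The chord tones of Fm7 (F minor seventh) are F, A♭, C, E♭.
3rd = A♭; 7th = E♭.
Counting 5 letters and 7 half steps from A♭ gives a perfect fifth.

perfect fifth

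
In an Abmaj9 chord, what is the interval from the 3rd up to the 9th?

minor seventh

Abmaj9 is spelled Ab–C–Eb–G–Bb.
So we need the interval from C up to Bb.
C up to Bb is 10 semitones, a half step narrower than a major seventh, so the interval is minor.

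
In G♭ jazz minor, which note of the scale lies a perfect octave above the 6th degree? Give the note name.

Eb

The scale is G♭ A♭ B𝄫 C♭ D♭ E♭ F.
The 6th degree is E♭; a perfect octave above that is E♭ — scale degree 6.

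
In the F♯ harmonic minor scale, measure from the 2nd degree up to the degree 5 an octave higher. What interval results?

Spelling the F♯ harmonic minor scale: F♯ G♯ A B C♯ D E♯.
The 2nd degree is G♯ and the 5th scale degree (up an octave) is C♯.
From G♯ to C♯ is 17 semitones, exactly the perfect eleventh.

perfect 11th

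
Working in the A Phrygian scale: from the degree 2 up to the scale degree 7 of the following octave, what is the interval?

Spelling the A Phrygian scale: A Bb C D E F G.
Degree 2 = Bb; scale degree 7 (up an octave) = G.
From Bb to G is 21 semitones, exactly the major thirteenth.

M13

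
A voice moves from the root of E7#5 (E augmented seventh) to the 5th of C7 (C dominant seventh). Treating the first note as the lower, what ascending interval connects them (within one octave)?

minor third

E7#5 (E augmented seventh) has E as its root, and C7 (C dominant seventh) has G as its 5th.
E up to G is 3 semitones, a half step narrower than a major third, so the interval is minor.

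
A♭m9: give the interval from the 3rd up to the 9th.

A♭m9 is spelled A♭ C♭ E♭ G♭ B♭.
3rd = C♭; 9th = B♭.
C♭ up to B♭ spans 7 letter names and 11 semitones — a major seventh.

major 7th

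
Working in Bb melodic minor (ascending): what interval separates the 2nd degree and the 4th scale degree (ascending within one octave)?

minor third

The scale runs Bb C Db Eb F G A.
That puts C below Eb.
From C to Eb: 3 semitones over a third = minor.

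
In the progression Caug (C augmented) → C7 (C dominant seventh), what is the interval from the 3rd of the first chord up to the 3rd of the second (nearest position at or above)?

Caug (C augmented) has E as its 3rd, and C7 (C dominant seventh) has E as its 3rd.
From E to E is 0 semitones, exactly the perfect unison.

perfect unison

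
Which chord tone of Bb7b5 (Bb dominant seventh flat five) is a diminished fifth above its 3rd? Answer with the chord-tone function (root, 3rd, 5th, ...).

Bb7b5: Bb-D-Fb-Ab.
The 3rd is D. A diminished fifth above D is Ab.
Ab is the chord's 7th.

7th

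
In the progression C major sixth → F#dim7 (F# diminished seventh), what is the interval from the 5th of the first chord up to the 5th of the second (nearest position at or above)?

C major sixth has G as its 5th, and F#dim7 (F# diminished seventh) has C as its 5th.
From G to C is 5 semitones, exactly the perfect fourth.

perfect 4th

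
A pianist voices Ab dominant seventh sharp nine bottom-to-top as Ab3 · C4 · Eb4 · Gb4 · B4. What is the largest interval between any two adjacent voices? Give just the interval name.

augmented third

Adjacent intervals: Ab3→C4 = major third; C4→Eb4 = minor third; Eb4→Gb4 = minor third; Gb4→B4 = augmented third.
The largest is Gb4 to B4, an augmented third (5 semitones).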